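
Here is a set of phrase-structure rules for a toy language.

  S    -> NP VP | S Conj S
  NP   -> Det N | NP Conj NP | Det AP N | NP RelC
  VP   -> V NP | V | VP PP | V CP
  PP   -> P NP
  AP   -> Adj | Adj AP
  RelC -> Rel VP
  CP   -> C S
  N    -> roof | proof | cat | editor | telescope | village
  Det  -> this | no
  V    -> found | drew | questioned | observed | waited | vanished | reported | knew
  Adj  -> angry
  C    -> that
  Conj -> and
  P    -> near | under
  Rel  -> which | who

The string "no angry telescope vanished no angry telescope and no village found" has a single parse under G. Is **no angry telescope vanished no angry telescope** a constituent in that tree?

[S [S [NP [Det no] [AP [Adj angry]] [N telescope]] [VP [V vanished] [NP [Det no] [AP [Adj angry]] [N telescope]]]] [Conj and] [S [NP [Det no] [N village]] [VP [V found]]]]
The words 'no angry telescope vanished no angry telescope' are exhaustively dominated by a single S node (built by S → NP VP), so they form a constituent.

Yes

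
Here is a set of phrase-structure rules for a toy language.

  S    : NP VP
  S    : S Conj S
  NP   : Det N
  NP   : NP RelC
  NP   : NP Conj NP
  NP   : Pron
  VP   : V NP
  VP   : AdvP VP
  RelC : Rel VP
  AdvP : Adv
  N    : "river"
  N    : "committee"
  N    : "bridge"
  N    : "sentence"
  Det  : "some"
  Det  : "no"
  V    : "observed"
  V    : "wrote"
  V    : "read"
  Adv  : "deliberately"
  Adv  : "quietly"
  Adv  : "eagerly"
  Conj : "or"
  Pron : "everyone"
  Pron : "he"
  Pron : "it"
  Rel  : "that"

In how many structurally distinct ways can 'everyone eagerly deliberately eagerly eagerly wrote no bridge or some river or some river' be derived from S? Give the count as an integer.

2

The two bracketings:
[S [NP [Pron everyone]] [VP [AdvP [Adv eagerly]] [VP [AdvP [Adv deliberately]] [VP [AdvP [Adv eagerly]] [VP [AdvP [Adv eagerly]] [VP [V wrote] [NP [NP [Det no] [N bridge]] [Conj or] [NP [NP [Det some] [N river]] [Conj or] [NP [Det some] [N river]]]]]]]]]]
[S [NP [Pron everyone]] [VP [AdvP [Adv eagerly]] [VP [AdvP [Adv deliberately]] [VP [AdvP [Adv eagerly]] [VP [AdvP [Adv eagerly]] [VP [V wrote] [NP [NP [NP [Det no] [N bridge]] [Conj or] [NP [Det some] [N river]]] [Conj or] [NP [Det some] [N river]]]]]]]]]
The trees differ in how a recursive rule is bracketed over the same span.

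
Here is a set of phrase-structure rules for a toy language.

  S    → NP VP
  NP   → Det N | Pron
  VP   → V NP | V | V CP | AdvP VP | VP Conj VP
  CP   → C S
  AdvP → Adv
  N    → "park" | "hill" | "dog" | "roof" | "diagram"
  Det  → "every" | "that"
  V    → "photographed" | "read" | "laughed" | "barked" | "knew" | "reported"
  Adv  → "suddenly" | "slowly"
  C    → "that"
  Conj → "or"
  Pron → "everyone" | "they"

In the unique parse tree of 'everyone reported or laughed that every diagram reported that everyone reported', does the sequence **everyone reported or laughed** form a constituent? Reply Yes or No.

No

[S [NP [Pron everyone]] [VP [VP [V reported]] [Conj or] [VP [V laughed] [CP [C that] [S [NP [Det every] [N diagram]] [VP [V reported] [CP [C that] [S [NP [Pron everyone]] [VP [V reported]]]]]]]]]]
The smallest constituent containing 'everyone reported or laughed' is the S spanning 'everyone reported or laughed that every diagram reported that everyone reported'; no single node in the tree dominates exactly the given words.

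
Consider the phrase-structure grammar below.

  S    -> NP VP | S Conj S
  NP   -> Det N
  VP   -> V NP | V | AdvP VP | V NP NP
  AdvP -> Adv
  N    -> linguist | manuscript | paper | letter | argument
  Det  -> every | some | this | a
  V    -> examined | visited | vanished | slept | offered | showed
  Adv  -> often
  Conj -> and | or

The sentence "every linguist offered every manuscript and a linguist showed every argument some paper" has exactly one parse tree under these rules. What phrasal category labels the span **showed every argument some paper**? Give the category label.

S
  S
    NP
      Det: every
      N: linguist
    VP
      V: offered
      NP
        Det: every
        N: manuscript
  Conj: and
  S
    NP
      Det: a
      N: linguist
    VP
      V: showed
      NP
        Det: every
        N: argument
      NP
        Det: some
        N: paper
The span 'showed every argument some paper' is the VP node built by VP → V NP NP.

VP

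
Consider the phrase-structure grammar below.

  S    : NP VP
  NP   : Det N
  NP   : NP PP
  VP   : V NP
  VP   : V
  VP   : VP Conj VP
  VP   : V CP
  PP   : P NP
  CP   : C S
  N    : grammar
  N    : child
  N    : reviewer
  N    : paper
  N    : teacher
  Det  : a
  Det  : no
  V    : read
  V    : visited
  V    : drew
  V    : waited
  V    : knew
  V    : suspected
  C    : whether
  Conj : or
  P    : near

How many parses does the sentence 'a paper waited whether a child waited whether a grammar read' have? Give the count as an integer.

[S [NP [Det a] [N paper]] [VP [V waited] [CP [C whether] [S [NP [Det a] [N child]] [VP [V waited] [CP [C whether] [S [NP [Det a] [N grammar]] [VP [V read]]]]]]]]]
No rule offers an alternative attachment or grouping for any span, so this is the only derivation.

1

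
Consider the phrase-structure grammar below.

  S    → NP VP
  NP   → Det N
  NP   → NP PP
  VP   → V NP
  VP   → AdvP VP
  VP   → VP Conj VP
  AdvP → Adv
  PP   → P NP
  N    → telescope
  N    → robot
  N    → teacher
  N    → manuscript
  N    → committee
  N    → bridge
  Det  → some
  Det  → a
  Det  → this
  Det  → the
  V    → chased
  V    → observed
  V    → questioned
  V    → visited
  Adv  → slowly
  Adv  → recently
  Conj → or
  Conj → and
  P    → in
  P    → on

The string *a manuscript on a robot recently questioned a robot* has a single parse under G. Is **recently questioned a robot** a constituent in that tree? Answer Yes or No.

[S [NP [NP [Det a] [N manuscript]] [PP [P on] [NP [Det a] [N robot]]]] [VP [AdvP [Adv recently]] [VP [V questioned] [NP [Det a] [N robot]]]]]
The words 'recently questioned a robot' are exhaustively dominated by a single VP node (built by VP → AdvP VP), so they form a constituent.

Yes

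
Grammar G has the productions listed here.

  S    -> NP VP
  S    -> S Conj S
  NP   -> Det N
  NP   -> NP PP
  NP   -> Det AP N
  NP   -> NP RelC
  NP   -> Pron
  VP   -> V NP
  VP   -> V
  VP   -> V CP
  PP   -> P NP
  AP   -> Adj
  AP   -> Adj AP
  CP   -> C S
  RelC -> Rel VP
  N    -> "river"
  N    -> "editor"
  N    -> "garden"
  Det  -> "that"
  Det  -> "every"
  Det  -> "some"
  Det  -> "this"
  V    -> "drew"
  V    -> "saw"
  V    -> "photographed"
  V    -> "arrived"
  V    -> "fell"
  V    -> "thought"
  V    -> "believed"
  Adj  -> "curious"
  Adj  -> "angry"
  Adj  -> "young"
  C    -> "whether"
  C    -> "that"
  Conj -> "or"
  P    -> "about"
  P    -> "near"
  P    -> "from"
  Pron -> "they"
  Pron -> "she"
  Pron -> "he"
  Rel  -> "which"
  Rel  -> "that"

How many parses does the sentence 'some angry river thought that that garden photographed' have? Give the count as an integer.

1

[S [NP [Det some] [AP [Adj angry]] [N river]] [VP [V thought] [CP [C that] [S [NP [Det that] [N garden]] [VP [V photographed]]]]]]
No rule offers an alternative attachment or grouping for any span, so this is the only derivation.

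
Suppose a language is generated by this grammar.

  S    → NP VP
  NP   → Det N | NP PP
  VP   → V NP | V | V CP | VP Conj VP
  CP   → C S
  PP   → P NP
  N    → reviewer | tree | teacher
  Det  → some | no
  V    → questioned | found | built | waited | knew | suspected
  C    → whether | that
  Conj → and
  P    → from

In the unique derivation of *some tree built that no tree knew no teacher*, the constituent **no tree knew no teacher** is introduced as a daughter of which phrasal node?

CP

[S [NP [Det some] [N tree]] [VP [V built] [CP [C that] [S [NP [Det no] [N tree]] [VP [V knew] [NP [Det no] [N teacher]]]]]]]
The span 'no tree knew no teacher' is the S node built by S → NP VP.
Its mother is the CP built by CP → C S.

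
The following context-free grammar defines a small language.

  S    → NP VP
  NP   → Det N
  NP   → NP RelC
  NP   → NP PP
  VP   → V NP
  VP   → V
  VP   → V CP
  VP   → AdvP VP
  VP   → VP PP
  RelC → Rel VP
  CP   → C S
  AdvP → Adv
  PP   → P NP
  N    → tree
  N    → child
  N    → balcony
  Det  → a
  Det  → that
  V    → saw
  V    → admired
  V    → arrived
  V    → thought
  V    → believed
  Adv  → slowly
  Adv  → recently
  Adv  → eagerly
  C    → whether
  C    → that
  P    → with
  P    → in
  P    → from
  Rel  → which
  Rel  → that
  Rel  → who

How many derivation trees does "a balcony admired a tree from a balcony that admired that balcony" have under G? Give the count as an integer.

Two of the 3 distinct bracketings:
[S [NP [Det a] [N balcony]] [VP [V admired] [NP [NP [NP [Det a] [N tree]] [PP [P from] [NP [Det a] [N balcony]]]] [RelC [Rel that] [VP [V admired] [NP [Det that] [N balcony]]]]]]]
[S [NP [Det a] [N balcony]] [VP [V admired] [NP [NP [Det a] [N tree]] [PP [P from] [NP [NP [Det a] [N balcony]] [RelC [Rel that] [VP [V admired] [NP [Det that] [N balcony]]]]]]]]]
The trees differ in how a recursive rule is bracketed over the same span.

3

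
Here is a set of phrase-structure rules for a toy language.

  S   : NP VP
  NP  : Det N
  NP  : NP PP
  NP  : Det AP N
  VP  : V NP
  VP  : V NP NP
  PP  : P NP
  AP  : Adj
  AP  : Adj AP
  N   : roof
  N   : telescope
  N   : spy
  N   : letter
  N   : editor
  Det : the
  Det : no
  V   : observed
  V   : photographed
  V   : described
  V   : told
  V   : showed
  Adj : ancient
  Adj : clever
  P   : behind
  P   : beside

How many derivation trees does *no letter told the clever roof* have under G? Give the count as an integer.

1

[S [NP [Det no] [N letter]] [VP [V told] [NP [Det the] [AP [Adj clever]] [N roof]]]]
No rule offers an alternative attachment or grouping for any span, so this is the only derivation.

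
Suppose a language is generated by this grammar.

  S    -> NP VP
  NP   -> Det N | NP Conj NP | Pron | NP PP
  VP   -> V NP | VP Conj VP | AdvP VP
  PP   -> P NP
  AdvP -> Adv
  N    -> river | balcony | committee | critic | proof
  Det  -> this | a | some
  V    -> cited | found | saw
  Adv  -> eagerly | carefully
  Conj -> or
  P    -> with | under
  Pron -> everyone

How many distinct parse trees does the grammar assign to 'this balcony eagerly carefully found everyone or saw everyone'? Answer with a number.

3

Two of the 3 distinct bracketings:
[S [NP [Det this] [N balcony]] [VP [VP [AdvP [Adv eagerly]] [VP [AdvP [Adv carefully]] [VP [V found] [NP [Pron everyone]]]]] [Conj or] [VP [V saw] [NP [Pron everyone]]]]]
[S [NP [Det this] [N balcony]] [VP [AdvP [Adv eagerly]] [VP [VP [AdvP [Adv carefully]] [VP [V found] [NP [Pron everyone]]]] [Conj or] [VP [V saw] [NP [Pron everyone]]]]]]
The trees differ in how a recursive rule is bracketed over the same span.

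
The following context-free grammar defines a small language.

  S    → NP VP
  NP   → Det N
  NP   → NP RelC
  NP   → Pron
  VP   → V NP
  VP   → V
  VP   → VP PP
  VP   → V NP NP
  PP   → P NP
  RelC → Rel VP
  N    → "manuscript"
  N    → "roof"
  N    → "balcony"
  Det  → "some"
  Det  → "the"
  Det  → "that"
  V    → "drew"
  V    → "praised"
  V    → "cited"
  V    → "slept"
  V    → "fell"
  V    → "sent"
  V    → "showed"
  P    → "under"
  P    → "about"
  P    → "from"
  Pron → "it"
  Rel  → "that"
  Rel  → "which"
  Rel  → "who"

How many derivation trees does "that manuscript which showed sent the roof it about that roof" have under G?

1

[S [NP [NP [Det that] [N manuscript]] [RelC [Rel which] [VP [V showed]]]] [VP [VP [V sent] [NP [Det the] [N roof]] [NP [Pron it]]] [PP [P about] [NP [Det that] [N roof]]]]]
No rule offers an alternative attachment or grouping for any span, so this is the only derivation.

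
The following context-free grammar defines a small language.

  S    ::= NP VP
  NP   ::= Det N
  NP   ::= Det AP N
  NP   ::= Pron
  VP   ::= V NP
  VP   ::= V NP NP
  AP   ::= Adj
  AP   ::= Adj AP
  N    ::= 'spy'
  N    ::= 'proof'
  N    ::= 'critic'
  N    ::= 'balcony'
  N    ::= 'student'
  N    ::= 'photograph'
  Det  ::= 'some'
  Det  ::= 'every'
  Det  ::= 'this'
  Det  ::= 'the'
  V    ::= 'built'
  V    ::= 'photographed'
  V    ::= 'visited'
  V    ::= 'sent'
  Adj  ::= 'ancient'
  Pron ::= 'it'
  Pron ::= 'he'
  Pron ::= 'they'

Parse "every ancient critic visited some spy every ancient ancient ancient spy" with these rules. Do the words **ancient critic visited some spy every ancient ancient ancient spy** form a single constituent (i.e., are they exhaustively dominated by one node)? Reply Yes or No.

No

[S [NP [Det every] [AP [Adj ancient]] [N critic]] [VP [V visited] [NP [Det some] [N spy]] [NP [Det every] [AP [Adj ancient] [AP [Adj ancient] [AP [Adj ancient]]]] [N spy]]]]
The smallest constituent containing 'ancient critic visited some spy every ancient ancient ancient spy' is the S spanning 'every ancient critic visited some spy every ancient ancient ancient spy'; no single node in the tree dominates exactly the given words.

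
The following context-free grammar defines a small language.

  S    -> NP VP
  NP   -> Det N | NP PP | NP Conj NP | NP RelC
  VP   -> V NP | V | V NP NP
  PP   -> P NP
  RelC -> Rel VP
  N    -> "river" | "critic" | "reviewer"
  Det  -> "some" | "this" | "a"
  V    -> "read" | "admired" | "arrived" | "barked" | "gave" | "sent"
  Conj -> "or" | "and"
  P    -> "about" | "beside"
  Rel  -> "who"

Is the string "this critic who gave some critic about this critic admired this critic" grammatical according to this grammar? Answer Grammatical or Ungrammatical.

Grammatical

[S [NP [NP [NP [Det this] [N critic]] [RelC [Rel who] [VP [V gave] [NP [Det some] [N critic]]]]] [PP [P about] [NP [Det this] [N critic]]]] [VP [V admired] [NP [Det this] [N critic]]]]
Every word is introduced by a lexical rule and the phrasal rules combine the resulting categories into a single S.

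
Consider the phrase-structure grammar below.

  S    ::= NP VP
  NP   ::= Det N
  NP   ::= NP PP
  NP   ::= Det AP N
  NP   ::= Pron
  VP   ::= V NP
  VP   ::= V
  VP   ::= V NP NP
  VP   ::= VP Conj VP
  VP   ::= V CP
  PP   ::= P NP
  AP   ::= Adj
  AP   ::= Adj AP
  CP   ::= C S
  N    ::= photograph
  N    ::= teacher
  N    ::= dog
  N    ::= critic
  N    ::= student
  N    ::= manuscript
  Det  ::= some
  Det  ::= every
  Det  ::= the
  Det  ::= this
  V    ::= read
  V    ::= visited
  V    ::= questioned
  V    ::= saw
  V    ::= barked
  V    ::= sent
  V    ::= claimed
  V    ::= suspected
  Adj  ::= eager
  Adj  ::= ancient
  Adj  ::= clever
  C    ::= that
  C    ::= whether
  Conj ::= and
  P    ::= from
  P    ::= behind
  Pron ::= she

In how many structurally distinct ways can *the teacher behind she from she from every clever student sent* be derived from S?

Two of the 5 distinct bracketings:
[S [NP [NP [Det the] [N teacher]] [PP [P behind] [NP [NP [Pron she]] [PP [P from] [NP [NP [Pron she]] [PP [P from] [NP [Det every] [AP [Adj clever]] [N student]]]]]]]] [VP [V sent]]]
[S [NP [NP [Det the] [N teacher]] [PP [P behind] [NP [NP [NP [Pron she]] [PP [P from] [NP [Pron she]]]] [PP [P from] [NP [Det every] [AP [Adj clever]] [N student]]]]]] [VP [V sent]]]
The trees differ in how a recursive rule is bracketed over the same span.

5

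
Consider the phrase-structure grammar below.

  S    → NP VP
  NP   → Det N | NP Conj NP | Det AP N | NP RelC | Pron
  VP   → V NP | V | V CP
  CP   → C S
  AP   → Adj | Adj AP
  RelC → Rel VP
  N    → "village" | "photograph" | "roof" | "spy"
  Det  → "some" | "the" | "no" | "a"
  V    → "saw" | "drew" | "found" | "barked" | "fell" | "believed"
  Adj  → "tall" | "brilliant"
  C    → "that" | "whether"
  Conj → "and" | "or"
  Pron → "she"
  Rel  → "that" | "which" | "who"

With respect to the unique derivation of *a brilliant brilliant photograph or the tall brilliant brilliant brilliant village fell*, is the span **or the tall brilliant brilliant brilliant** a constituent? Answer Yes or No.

No

[S [NP [NP [Det a] [AP [Adj brilliant] [AP [Adj brilliant]]] [N photograph]] [Conj or] [NP [Det the] [AP [Adj tall] [AP [Adj brilliant] [AP [Adj brilliant] [AP [Adj brilliant]]]]] [N village]]] [VP [V fell]]]
The smallest constituent containing 'or the tall brilliant brilliant brilliant' is the NP spanning 'a brilliant brilliant photograph or the tall brilliant brilliant brilliant village'; no single node in the tree dominates exactly the given words.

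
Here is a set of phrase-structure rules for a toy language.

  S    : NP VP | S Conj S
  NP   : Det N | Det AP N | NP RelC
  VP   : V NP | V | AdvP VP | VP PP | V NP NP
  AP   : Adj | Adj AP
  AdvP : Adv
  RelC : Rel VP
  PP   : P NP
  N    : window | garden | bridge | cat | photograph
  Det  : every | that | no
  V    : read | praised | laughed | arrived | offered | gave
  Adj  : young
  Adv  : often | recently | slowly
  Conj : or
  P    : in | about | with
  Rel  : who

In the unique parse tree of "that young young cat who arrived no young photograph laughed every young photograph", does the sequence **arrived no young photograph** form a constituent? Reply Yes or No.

Yes

[S [NP [NP [Det that] [AP [Adj young] [AP [Adj young]]] [N cat]] [RelC [Rel who] [VP [V arrived] [NP [Det no] [AP [Adj young]] [N photograph]]]]] [VP [V laughed] [NP [Det every] [AP [Adj young]] [N photograph]]]]
The words 'arrived no young photograph' are exhaustively dominated by a single VP node (built by VP → V NP), so they form a constituent.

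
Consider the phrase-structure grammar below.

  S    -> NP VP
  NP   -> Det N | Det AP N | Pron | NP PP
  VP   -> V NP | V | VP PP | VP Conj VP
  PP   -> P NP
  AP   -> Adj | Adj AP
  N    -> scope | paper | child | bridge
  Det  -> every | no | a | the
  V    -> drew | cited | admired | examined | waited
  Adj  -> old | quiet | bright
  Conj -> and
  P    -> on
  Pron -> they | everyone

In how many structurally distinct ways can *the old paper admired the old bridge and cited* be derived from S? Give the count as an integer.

[S [NP [Det the] [AP [Adj old]] [N paper]] [VP [VP [V admired] [NP [Det the] [AP [Adj old]] [N bridge]]] [Conj and] [VP [V cited]]]]
No rule offers an alternative attachment or grouping for any span, so this is the only derivation.

1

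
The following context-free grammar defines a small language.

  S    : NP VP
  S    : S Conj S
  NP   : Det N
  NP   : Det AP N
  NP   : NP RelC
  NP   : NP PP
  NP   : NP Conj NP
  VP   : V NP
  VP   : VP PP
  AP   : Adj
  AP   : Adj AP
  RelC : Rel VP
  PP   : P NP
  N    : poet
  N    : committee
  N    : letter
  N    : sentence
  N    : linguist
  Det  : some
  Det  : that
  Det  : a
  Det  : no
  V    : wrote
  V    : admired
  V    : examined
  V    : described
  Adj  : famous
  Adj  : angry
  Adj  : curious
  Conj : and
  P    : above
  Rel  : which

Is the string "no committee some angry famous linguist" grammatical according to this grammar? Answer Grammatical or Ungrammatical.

An N word can never sit immediately before a Det word in any string this grammar generates, so the substring 'committee some' rules out a derivation.

Ungrammatical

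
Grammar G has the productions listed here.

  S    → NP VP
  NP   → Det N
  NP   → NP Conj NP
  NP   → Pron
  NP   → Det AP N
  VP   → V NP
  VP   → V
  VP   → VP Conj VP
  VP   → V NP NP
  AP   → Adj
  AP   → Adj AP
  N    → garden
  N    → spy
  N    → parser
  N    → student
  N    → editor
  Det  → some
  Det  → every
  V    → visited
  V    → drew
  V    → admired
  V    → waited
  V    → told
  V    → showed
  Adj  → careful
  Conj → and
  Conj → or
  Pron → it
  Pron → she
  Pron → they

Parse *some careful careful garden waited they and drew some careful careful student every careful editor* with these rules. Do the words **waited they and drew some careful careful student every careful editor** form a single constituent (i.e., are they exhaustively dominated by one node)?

[S [NP [Det some] [AP [Adj careful] [AP [Adj careful]]] [N garden]] [VP [VP [V waited] [NP [Pron they]]] [Conj and] [VP [V drew] [NP [Det some] [AP [Adj careful] [AP [Adj careful]]] [N student]] [NP [Det every] [AP [Adj careful]] [N editor]]]]]
The words 'waited they and drew some careful careful student every careful editor' are exhaustively dominated by a single VP node (built by VP → VP Conj VP), so they form a constituent.

Yes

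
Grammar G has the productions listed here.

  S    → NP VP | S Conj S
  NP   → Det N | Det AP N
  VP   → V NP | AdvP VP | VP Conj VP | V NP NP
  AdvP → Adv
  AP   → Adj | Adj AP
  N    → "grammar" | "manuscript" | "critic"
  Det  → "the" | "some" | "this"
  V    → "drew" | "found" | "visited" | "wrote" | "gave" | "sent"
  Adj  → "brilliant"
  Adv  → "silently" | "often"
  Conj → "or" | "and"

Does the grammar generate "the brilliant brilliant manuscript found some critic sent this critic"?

For S → NP VP, the only prefix that parses as NP is 'the brilliant brilliant manuscript', but the remainder 'found some critic sent this critic' is not a VP under these rules. The alternative S rule S → S Conj S likewise has no satisfying split.

Ungrammatical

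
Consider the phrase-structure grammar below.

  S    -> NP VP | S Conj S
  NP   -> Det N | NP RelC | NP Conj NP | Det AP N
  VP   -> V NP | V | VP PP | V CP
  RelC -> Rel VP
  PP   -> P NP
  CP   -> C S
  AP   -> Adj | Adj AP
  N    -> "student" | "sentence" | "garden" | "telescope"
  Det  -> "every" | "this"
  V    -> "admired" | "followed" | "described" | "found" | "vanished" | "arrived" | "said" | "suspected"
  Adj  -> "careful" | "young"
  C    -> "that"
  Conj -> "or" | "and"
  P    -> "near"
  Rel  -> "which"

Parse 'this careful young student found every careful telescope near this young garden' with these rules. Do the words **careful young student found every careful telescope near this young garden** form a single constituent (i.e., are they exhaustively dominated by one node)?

No

[S [NP [Det this] [AP [Adj careful] [AP [Adj young]]] [N student]] [VP [VP [V found] [NP [Det every] [AP [Adj careful]] [N telescope]]] [PP [P near] [NP [Det this] [AP [Adj young]] [N garden]]]]]
The smallest constituent containing 'careful young student found every careful telescope near this young garden' is the S spanning 'this careful young student found every careful telescope near this young garden'; no single node in the tree dominates exactly the given words.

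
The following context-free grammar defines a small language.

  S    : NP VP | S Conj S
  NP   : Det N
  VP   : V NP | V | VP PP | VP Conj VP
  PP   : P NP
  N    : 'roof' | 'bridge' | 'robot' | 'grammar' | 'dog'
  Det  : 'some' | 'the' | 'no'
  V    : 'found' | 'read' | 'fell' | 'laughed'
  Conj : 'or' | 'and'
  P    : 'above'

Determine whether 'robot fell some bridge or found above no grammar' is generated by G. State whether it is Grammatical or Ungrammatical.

For S → NP VP, no prefix of the string parses as an NP. The alternative S rule S → S Conj S likewise has no satisfying split.

Ungrammatical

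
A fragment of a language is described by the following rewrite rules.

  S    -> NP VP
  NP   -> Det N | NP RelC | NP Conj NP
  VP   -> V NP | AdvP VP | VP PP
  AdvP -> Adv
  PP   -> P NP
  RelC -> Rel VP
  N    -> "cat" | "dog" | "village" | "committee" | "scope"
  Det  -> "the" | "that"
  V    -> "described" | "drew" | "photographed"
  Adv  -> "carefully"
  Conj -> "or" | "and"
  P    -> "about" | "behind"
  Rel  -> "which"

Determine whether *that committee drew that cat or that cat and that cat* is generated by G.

S
  NP
    Det: that
    N: committee
  VP
    V: drew
    NP
      NP
        Det: that
        N: cat
      Conj: or
      NP
        NP
          Det: that
          N: cat
        Conj: and
        NP
          Det: that
          N: cat
Every word is introduced by a lexical rule and the phrasal rules combine the resulting categories into a single S.

Grammatical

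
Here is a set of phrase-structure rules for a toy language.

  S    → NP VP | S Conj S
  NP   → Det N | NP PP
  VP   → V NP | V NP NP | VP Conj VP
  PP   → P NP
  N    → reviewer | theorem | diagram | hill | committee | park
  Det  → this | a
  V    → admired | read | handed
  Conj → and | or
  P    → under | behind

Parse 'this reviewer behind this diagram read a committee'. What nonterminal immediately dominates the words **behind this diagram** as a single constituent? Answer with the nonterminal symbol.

PP

[S [NP [NP [Det this] [N reviewer]] [PP [P behind] [NP [Det this] [N diagram]]]] [VP [V read] [NP [Det a] [N committee]]]]
The span 'behind this diagram' is the PP node built by PP → P NP.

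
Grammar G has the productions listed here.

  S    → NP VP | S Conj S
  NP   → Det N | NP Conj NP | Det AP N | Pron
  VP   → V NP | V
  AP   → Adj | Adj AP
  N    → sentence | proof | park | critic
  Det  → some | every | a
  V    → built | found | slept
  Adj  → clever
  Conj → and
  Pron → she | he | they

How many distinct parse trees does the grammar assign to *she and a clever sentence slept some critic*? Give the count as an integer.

1

[S [NP [NP [Pron she]] [Conj and] [NP [Det a] [AP [Adj clever]] [N sentence]]] [VP [V slept] [NP [Det some] [N critic]]]]
No rule offers an alternative attachment or grouping for any span, so this is the only derivation.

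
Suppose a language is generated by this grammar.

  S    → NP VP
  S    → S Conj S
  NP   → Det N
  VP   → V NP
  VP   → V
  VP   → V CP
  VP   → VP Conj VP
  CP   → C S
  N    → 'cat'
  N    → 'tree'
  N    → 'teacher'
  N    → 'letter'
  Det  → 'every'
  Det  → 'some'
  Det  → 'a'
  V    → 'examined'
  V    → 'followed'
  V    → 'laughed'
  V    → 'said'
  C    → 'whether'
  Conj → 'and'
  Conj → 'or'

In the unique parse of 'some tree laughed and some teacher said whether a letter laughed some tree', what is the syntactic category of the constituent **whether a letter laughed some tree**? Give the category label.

[S [S [NP [Det some] [N tree]] [VP [V laughed]]] [Conj and] [S [NP [Det some] [N teacher]] [VP [V said] [CP [C whether] [S [NP [Det a] [N letter]] [VP [V laughed] [NP [Det some] [N tree]]]]]]]]
The span 'whether a letter laughed some tree' is the CP node built by CP → C S.

CP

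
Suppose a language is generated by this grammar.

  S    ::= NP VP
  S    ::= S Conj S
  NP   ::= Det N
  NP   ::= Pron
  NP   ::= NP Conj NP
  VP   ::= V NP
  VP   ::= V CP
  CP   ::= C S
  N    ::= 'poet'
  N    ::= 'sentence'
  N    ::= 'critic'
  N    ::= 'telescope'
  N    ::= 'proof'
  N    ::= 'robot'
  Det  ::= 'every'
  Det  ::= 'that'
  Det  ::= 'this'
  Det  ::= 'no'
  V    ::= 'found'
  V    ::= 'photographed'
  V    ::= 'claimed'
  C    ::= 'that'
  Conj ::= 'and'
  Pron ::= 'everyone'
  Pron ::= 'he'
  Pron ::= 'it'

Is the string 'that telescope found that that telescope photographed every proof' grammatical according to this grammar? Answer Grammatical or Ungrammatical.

S
  NP
    Det: that
    N: telescope
  VP
    V: found
    CP
      C: that
      S
        NP
          Det: that
          N: telescope
        VP
          V: photographed
          NP
            Det: every
            N: proof
Every word is introduced by a lexical rule and the phrasal rules combine the resulting categories into a single S.

Grammatical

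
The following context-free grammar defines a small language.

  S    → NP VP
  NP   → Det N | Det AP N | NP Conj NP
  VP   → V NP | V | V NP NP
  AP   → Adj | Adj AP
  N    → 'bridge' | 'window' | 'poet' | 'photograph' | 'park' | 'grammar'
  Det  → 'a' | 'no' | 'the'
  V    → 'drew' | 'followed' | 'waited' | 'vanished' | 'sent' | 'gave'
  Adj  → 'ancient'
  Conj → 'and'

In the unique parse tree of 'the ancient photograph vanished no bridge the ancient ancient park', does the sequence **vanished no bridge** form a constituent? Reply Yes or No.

No

[S [NP [Det the] [AP [Adj ancient]] [N photograph]] [VP [V vanished] [NP [Det no] [N bridge]] [NP [Det the] [AP [Adj ancient] [AP [Adj ancient]]] [N park]]]]
The smallest constituent containing 'vanished no bridge' is the VP spanning 'vanished no bridge the ancient ancient park'; no single node in the tree dominates exactly the given words.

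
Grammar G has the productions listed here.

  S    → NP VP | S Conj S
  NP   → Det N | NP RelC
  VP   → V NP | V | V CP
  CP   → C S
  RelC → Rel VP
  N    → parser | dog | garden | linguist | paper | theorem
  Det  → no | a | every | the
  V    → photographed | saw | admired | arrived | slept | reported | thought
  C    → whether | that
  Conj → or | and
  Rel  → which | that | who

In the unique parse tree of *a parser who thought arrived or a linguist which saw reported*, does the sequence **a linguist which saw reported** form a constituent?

Yes

[S [S [NP [NP [Det a] [N parser]] [RelC [Rel who] [VP [V thought]]]] [VP [V arrived]]] [Conj or] [S [NP [NP [Det a] [N linguist]] [RelC [Rel which] [VP [V saw]]]] [VP [V reported]]]]
The words 'a linguist which saw reported' are exhaustively dominated by a single S node (built by S → NP VP), so they form a constituent.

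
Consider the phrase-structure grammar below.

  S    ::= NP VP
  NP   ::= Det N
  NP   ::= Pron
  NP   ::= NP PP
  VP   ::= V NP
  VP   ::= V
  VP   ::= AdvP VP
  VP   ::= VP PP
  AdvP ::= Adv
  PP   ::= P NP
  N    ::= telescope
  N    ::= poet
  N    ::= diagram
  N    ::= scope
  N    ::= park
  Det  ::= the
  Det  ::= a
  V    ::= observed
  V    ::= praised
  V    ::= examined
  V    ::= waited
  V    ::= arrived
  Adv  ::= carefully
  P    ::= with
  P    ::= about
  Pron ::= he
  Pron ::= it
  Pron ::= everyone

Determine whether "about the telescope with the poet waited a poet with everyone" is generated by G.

Ungrammatical

For S → NP VP, no prefix of the string parses as an NP.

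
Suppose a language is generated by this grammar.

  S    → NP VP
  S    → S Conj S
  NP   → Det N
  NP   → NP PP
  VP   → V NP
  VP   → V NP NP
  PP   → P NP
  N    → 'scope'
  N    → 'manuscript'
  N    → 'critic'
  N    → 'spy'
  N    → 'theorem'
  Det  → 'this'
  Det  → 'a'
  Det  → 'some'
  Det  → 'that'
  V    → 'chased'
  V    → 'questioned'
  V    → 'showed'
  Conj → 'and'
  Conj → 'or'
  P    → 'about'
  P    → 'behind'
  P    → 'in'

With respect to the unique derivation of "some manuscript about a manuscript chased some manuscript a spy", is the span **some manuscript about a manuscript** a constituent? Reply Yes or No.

[S [NP [NP [Det some] [N manuscript]] [PP [P about] [NP [Det a] [N manuscript]]]] [VP [V chased] [NP [Det some] [N manuscript]] [NP [Det a] [N spy]]]]
The words 'some manuscript about a manuscript' are exhaustively dominated by a single NP node (built by NP → NP PP), so they form a constituent.

Yes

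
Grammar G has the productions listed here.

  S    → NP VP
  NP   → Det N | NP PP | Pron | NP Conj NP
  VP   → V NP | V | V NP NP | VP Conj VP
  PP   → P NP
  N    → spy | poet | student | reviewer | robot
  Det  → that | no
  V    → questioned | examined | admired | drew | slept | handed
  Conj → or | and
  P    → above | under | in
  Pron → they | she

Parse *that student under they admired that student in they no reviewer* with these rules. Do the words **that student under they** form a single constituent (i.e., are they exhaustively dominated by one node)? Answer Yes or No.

[S [NP [NP [Det that] [N student]] [PP [P under] [NP [Pron they]]]] [VP [V admired] [NP [NP [Det that] [N student]] [PP [P in] [NP [Pron they]]]] [NP [Det no] [N reviewer]]]]
The words 'that student under they' are exhaustively dominated by a single NP node (built by NP → NP PP), so they form a constituent.

Yes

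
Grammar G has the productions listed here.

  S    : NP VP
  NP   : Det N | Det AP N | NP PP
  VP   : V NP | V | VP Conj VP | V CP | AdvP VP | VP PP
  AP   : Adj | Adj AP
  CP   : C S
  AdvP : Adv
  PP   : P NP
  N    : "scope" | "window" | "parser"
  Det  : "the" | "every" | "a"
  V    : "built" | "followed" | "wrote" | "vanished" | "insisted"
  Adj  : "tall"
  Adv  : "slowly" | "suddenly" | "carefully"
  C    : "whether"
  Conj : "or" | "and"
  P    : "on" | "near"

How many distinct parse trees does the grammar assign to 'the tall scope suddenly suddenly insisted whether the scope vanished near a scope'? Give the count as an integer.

Two of the 4 distinct bracketings:
[S [NP [Det the] [AP [Adj tall]] [N scope]] [VP [AdvP [Adv suddenly]] [VP [AdvP [Adv suddenly]] [VP [V insisted] [CP [C whether] [S [NP [Det the] [N scope]] [VP [VP [V vanished]] [PP [P near] [NP [Det a] [N scope]]]]]]]]]]
[S [NP [Det the] [AP [Adj tall]] [N scope]] [VP [AdvP [Adv suddenly]] [VP [AdvP [Adv suddenly]] [VP [VP [V insisted] [CP [C whether] [S [NP [Det the] [N scope]] [VP [V vanished]]]]] [PP [P near] [NP [Det a] [N scope]]]]]]]
The trees differ in how a recursive rule is bracketed over the same span.

4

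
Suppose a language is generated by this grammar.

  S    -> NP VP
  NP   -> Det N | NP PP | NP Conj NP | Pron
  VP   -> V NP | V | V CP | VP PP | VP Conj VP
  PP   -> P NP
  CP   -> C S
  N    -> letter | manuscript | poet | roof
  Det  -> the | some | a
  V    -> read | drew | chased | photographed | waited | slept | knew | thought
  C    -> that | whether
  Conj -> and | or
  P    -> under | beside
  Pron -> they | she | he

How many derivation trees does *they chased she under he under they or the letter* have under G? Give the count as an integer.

Two of the 9 distinct bracketings:
[S [NP [Pron they]] [VP [V chased] [NP [NP [Pron she]] [PP [P under] [NP [NP [Pron he]] [PP [P under] [NP [NP [Pron they]] [Conj or] [NP [Det the] [N letter]]]]]]]]]
[S [NP [Pron they]] [VP [V chased] [NP [NP [Pron she]] [PP [P under] [NP [NP [NP [Pron he]] [PP [P under] [NP [Pron they]]]] [Conj or] [NP [Det the] [N letter]]]]]]]
The trees differ in how a recursive rule is bracketed over the same span.

9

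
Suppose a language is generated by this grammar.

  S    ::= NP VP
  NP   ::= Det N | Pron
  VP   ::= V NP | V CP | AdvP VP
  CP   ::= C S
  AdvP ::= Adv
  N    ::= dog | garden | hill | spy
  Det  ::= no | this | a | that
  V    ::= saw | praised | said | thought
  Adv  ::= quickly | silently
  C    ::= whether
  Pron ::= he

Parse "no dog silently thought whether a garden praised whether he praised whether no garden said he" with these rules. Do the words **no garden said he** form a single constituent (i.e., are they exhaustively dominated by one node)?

[S [NP [Det no] [N dog]] [VP [AdvP [Adv silently]] [VP [V thought] [CP [C whether] [S [NP [Det a] [N garden]] [VP [V praised] [CP [C whether] [S [NP [Pron he]] [VP [V praised] [CP [C whether] [S [NP [Det no] [N garden]] [VP [V said] [NP [Pron he]]]]]]]]]]]]]]
The words 'no garden said he' are exhaustively dominated by a single S node (built by S → NP VP), so they form a constituent.

Yes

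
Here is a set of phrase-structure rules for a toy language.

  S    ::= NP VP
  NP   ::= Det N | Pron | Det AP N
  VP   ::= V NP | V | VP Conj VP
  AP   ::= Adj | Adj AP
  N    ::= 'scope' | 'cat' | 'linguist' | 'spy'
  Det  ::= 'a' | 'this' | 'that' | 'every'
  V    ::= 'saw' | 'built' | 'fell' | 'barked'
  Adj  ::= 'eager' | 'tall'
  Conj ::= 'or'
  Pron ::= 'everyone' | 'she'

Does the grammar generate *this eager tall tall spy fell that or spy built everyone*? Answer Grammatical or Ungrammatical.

Ungrammatical

A Det word can never sit immediately before a Conj word in any string this grammar generates, so the substring 'that or' rules out a derivation.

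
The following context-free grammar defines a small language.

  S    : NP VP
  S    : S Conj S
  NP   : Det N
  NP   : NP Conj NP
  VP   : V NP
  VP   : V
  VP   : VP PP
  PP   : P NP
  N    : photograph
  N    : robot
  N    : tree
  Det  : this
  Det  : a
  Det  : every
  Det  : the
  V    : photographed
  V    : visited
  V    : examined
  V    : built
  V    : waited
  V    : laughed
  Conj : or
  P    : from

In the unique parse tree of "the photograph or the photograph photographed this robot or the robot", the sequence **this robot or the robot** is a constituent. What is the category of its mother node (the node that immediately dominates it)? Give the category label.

VP

[S [NP [NP [Det the] [N photograph]] [Conj or] [NP [Det the] [N photograph]]] [VP [V photographed] [NP [NP [Det this] [N robot]] [Conj or] [NP [Det the] [N robot]]]]]
The span 'this robot or the robot' is the NP node built by NP → NP Conj NP.
Its mother is the VP built by VP → V NP.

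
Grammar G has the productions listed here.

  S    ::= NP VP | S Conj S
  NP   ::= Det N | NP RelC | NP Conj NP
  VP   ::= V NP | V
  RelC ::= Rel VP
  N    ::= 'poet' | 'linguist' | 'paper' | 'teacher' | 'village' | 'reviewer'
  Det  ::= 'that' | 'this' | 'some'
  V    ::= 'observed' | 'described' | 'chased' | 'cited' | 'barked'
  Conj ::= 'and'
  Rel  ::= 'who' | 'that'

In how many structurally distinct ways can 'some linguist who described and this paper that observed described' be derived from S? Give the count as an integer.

The two bracketings:
[S [NP [NP [NP [NP [Det some] [N linguist]] [RelC [Rel who] [VP [V described]]]] [Conj and] [NP [Det this] [N paper]]] [RelC [Rel that] [VP [V observed]]]] [VP [V described]]]
[S [NP [NP [NP [Det some] [N linguist]] [RelC [Rel who] [VP [V described]]]] [Conj and] [NP [NP [Det this] [N paper]] [RelC [Rel that] [VP [V observed]]]]] [VP [V described]]]
The trees differ in how a recursive rule is bracketed over the same span.

2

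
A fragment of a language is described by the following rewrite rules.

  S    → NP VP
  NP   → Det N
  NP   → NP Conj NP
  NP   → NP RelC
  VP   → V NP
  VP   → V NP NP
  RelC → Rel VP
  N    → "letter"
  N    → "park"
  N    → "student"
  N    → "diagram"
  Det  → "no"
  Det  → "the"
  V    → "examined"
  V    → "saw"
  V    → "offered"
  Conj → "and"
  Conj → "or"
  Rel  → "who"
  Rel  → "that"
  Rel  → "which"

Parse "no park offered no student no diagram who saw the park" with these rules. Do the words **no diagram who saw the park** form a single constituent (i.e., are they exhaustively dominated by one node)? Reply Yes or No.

Yes

[S [NP [Det no] [N park]] [VP [V offered] [NP [Det no] [N student]] [NP [NP [Det no] [N diagram]] [RelC [Rel who] [VP [V saw] [NP [Det the] [N park]]]]]]]
The words 'no diagram who saw the park' are exhaustively dominated by a single NP node (built by NP → NP RelC), so they form a constituent.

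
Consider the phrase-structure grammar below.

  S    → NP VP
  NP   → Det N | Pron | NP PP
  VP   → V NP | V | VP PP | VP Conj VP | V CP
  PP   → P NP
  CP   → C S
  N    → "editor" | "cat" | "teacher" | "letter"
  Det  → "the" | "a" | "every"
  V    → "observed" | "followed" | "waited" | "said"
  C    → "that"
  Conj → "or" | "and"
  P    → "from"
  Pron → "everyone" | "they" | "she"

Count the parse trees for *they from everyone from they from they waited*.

Two of the 5 distinct bracketings:
[S [NP [NP [Pron they]] [PP [P from] [NP [NP [Pron everyone]] [PP [P from] [NP [NP [Pron they]] [PP [P from] [NP [Pron they]]]]]]]] [VP [V waited]]]
[S [NP [NP [Pron they]] [PP [P from] [NP [NP [NP [Pron everyone]] [PP [P from] [NP [Pron they]]]] [PP [P from] [NP [Pron they]]]]]] [VP [V waited]]]
The trees differ in how a recursive rule is bracketed over the same span.

5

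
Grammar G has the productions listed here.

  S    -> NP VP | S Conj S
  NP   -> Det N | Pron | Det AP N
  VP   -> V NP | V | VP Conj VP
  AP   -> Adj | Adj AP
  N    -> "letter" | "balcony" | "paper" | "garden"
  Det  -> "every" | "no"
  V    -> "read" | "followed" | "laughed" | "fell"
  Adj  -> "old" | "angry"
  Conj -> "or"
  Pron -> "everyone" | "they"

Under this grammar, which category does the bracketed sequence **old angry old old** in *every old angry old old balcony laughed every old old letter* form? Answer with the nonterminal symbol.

AP

S
  NP
    Det: every
    AP
      Adj: old
      AP
        Adj: angry
        AP
          Adj: old
          AP
            Adj: old
    N: balcony
  VP
    V: laughed
    NP
      Det: every
      AP
        Adj: old
        AP
          Adj: old
      N: letter
The span 'old angry old old' is the AP node built by AP → Adj AP.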